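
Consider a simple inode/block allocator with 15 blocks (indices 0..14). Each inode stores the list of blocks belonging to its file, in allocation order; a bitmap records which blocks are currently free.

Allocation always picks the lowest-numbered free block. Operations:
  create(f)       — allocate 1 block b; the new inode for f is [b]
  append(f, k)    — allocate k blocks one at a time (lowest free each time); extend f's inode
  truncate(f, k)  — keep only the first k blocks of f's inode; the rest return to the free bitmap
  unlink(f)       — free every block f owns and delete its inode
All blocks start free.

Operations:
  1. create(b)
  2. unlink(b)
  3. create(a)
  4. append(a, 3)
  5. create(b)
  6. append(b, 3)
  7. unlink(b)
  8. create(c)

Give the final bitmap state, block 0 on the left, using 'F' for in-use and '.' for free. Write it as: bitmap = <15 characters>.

bitmap = FFFFF..........

create(b): bitmap=F.............. | b=[0]
unlink(b): bitmap=............... | 
create(a): bitmap=F.............. | a=[0]
append(a, 3): bitmap=FFFF........... | a=[0, 1, 2, 3]
create(b): bitmap=FFFFF.......... | a=[0, 1, 2, 3] b=[4]
append(b, 3): bitmap=FFFFFFFF....... | a=[0, 1, 2, 3] b=[4, 5, 6, 7]
unlink(b): bitmap=FFFF........... | a=[0, 1, 2, 3]
create(c): bitmap=FFFFF.......... | a=[0, 1, 2, 3] c=[4]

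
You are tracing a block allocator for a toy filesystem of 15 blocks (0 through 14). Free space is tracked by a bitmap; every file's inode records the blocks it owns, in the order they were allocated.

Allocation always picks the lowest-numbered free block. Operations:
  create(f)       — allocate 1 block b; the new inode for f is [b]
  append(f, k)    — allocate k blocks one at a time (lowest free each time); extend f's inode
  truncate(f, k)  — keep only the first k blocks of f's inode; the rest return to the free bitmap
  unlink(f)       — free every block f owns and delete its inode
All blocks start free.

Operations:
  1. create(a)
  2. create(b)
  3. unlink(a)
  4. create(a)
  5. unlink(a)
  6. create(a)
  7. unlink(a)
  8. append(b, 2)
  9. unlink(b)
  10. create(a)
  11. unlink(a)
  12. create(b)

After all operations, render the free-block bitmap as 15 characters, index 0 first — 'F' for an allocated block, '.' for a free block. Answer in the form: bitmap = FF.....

create(a): bitmap=F.............. | a=[0]
create(b): bitmap=FF............. | a=[0] b=[1]
unlink(a): bitmap=.F............. | b=[1]
create(a): bitmap=FF............. | a=[0] b=[1]
unlink(a): bitmap=.F............. | b=[1]
create(a): bitmap=FF............. | a=[0] b=[1]
unlink(a): bitmap=.F............. | b=[1]
append(b, 2): bitmap=FFF............ | b=[1, 0, 2]
unlink(b): bitmap=............... | 
create(a): bitmap=F.............. | a=[0]
unlink(a): bitmap=............... | 
create(b): bitmap=F.............. | b=[0]

bitmap = F..............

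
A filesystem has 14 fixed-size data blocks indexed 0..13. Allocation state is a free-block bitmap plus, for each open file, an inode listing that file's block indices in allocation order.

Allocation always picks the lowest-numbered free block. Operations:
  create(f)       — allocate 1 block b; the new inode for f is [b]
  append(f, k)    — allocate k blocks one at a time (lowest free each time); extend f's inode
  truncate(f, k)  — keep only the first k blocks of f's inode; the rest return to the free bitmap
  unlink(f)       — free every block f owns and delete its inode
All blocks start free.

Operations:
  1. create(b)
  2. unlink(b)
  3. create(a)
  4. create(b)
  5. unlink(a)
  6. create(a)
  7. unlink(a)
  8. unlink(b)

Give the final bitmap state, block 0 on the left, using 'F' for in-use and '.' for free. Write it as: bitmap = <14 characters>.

after create(b) → b:[0]  free=[F.............]
after unlink(b) →   free=[..............]
after create(a) → a:[0]  free=[F.............]
after create(b) → a:[0], b:[1]  free=[FF............]
after unlink(a) → b:[1]  free=[.F............]
after create(a) → a:[0], b:[1]  free=[FF............]
after unlink(a) → b:[1]  free=[.F............]
after unlink(b) →   free=[..............]

bitmap = ..............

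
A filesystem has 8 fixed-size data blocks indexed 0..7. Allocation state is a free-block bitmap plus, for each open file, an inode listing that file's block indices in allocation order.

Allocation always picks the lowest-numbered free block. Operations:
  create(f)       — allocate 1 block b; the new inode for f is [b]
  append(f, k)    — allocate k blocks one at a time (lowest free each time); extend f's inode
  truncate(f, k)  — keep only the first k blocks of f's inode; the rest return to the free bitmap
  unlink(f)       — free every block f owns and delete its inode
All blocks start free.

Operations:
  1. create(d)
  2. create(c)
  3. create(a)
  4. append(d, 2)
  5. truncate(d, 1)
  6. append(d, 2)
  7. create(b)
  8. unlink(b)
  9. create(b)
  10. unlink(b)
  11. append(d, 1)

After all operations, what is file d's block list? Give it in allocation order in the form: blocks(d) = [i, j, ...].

blocks(d) = [0, 3, 4, 5]

after create(d) → d:[0]  free=[F.......]
after create(c) → c:[1], d:[0]  free=[FF......]
after create(a) → a:[2], c:[1], d:[0]  free=[FFF.....]
after append(d, 2) → a:[2], c:[1], d:[0, 3, 4]  free=[FFFFF...]
after truncate(d, 1) → a:[2], c:[1], d:[0]  free=[FFF.....]
after append(d, 2) → a:[2], c:[1], d:[0, 3, 4]  free=[FFFFF...]
after create(b) → a:[2], b:[5], c:[1], d:[0, 3, 4]  free=[FFFFFF..]
after unlink(b) → a:[2], c:[1], d:[0, 3, 4]  free=[FFFFF...]
after create(b) → a:[2], b:[5], c:[1], d:[0, 3, 4]  free=[FFFFFF..]
after unlink(b) → a:[2], c:[1], d:[0, 3, 4]  free=[FFFFF...]
after append(d, 1) → a:[2], c:[1], d:[0, 3, 4, 5]  free=[FFFFFF..]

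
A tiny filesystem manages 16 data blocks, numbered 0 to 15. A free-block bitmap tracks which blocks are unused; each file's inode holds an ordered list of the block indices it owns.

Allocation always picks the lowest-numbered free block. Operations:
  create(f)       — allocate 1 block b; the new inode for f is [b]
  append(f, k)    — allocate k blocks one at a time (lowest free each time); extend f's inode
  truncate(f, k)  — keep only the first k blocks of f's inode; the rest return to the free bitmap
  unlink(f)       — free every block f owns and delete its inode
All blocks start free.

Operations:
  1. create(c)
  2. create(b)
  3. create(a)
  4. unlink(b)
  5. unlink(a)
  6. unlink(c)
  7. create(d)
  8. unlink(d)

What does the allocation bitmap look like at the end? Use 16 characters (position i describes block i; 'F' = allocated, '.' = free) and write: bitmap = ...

  1. create(c)  ⇒  F...............  {c→[0]}
  2. create(b)  ⇒  FF..............  {b→[1]; c→[0]}
  3. create(a)  ⇒  FFF.............  {a→[2]; b→[1]; c→[0]}
  4. unlink(b)  ⇒  F.F.............  {a→[2]; c→[0]}
  5. unlink(a)  ⇒  F...............  {c→[0]}
  6. unlink(c)  ⇒  ................  {}
  7. create(d)  ⇒  F...............  {d→[0]}
  8. unlink(d)  ⇒  ................  {}

bitmap = ................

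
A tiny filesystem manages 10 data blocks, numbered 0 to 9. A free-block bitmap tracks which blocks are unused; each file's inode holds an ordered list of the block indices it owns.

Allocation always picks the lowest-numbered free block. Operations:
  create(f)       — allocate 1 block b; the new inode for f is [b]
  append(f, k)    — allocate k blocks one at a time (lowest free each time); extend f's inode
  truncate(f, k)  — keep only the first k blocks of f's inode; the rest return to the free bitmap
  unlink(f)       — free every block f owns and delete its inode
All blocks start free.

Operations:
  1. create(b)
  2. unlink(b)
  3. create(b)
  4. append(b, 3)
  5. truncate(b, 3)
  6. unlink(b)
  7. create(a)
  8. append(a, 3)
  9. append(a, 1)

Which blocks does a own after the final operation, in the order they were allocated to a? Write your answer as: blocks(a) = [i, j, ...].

blocks(a) = [0, 1, 2, 3, 4]

create(b): bitmap=F......... | b=[0]
unlink(b): bitmap=.......... | 
create(b): bitmap=F......... | b=[0]
append(b, 3): bitmap=FFFF...... | b=[0, 1, 2, 3]
truncate(b, 3): bitmap=FFF....... | b=[0, 1, 2]
unlink(b): bitmap=.......... | 
create(a): bitmap=F......... | a=[0]
append(a, 3): bitmap=FFFF...... | a=[0, 1, 2, 3]
append(a, 1): bitmap=FFFFF..... | a=[0, 1, 2, 3, 4]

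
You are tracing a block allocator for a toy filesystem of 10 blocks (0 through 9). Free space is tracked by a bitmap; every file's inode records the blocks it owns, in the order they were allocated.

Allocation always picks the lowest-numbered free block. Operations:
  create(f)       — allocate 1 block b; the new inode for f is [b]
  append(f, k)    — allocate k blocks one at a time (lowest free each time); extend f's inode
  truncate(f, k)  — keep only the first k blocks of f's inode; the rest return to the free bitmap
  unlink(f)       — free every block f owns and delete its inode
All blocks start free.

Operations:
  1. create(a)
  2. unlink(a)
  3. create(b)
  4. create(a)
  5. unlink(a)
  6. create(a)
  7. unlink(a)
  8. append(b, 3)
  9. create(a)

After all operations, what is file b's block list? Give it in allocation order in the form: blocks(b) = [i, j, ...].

blocks(b) = [0, 1, 2, 3]

after create(a) → a:[0]  free=[F.........]
after unlink(a) →   free=[..........]
after create(b) → b:[0]  free=[F.........]
after create(a) → a:[1], b:[0]  free=[FF........]
after unlink(a) → b:[0]  free=[F.........]
after create(a) → a:[1], b:[0]  free=[FF........]
after unlink(a) → b:[0]  free=[F.........]
after append(b, 3) → b:[0, 1, 2, 3]  free=[FFFF......]
after create(a) → a:[4], b:[0, 1, 2, 3]  free=[FFFFF.....]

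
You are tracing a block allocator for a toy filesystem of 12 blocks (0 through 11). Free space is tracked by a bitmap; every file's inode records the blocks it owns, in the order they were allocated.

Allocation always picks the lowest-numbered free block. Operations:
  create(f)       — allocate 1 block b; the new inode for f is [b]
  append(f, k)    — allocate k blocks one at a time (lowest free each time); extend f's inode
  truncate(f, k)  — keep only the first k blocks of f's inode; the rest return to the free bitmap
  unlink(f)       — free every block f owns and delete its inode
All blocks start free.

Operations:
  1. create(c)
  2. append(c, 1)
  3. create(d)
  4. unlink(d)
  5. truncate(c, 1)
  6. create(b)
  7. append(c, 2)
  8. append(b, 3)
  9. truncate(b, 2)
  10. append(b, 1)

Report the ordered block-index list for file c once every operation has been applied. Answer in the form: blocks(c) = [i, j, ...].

blocks(c) = [0, 2, 3]

[1] create(c) — c=0 (map F...........)
[2] append(c, 1) — c=0,1 (map FF..........)
[3] create(d) — c=0,1 d=2 (map FFF.........)
[4] unlink(d) — c=0,1 (map FF..........)
[5] truncate(c, 1) — c=0 (map F...........)
[6] create(b) — b=1 c=0 (map FF..........)
[7] append(c, 2) — b=1 c=0,2,3 (map FFFF........)
[8] append(b, 3) — b=1,4,5,6 c=0,2,3 (map FFFFFFF.....)
[9] truncate(b, 2) — b=1,4 c=0,2,3 (map FFFFF.......)
[10] append(b, 1) — b=1,4,5 c=0,2,3 (map FFFFFF......)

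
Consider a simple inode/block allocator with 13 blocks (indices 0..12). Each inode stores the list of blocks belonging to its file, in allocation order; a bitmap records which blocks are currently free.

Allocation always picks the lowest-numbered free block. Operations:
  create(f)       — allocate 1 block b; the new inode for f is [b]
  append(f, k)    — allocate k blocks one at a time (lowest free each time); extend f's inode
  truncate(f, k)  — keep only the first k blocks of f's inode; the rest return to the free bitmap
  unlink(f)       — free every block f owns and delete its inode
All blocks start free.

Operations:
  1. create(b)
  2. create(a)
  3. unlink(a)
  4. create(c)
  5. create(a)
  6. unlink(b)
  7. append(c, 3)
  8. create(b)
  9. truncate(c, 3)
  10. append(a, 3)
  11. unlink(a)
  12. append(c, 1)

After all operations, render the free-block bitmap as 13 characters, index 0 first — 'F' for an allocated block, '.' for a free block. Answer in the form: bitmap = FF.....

[1] create(b) — b=0 (map F............)
[2] create(a) — a=1 b=0 (map FF...........)
[3] unlink(a) — b=0 (map F............)
[4] create(c) — b=0 c=1 (map FF...........)
[5] create(a) — a=2 b=0 c=1 (map FFF..........)
[6] unlink(b) — a=2 c=1 (map .FF..........)
[7] append(c, 3) — a=2 c=1,0,3,4 (map FFFFF........)
[8] create(b) — a=2 b=5 c=1,0,3,4 (map FFFFFF.......)
[9] truncate(c, 3) — a=2 b=5 c=1,0,3 (map FFFF.F.......)
[10] append(a, 3) — a=2,4,6,7 b=5 c=1,0,3 (map FFFFFFFF.....)
[11] unlink(a) — b=5 c=1,0,3 (map FF.F.F.......)
[12] append(c, 1) — b=5 c=1,0,3,2 (map FFFF.F.......)

bitmap = FFFF.F.......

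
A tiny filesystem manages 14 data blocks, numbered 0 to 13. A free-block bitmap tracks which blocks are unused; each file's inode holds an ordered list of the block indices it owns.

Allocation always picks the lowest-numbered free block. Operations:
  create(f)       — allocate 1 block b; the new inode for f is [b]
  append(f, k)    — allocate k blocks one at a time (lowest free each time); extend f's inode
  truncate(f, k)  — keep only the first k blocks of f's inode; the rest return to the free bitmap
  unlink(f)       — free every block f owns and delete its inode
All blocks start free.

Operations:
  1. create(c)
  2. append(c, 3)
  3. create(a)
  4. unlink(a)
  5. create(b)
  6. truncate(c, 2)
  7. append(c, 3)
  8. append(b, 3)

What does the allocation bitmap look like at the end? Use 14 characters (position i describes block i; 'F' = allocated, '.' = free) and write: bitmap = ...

bitmap = FFFFFFFFF.....

create(c): bitmap=F............. | c=[0]
append(c, 3): bitmap=FFFF.......... | c=[0, 1, 2, 3]
create(a): bitmap=FFFFF......... | a=[4] c=[0, 1, 2, 3]
unlink(a): bitmap=FFFF.......... | c=[0, 1, 2, 3]
create(b): bitmap=FFFFF......... | b=[4] c=[0, 1, 2, 3]
truncate(c, 2): bitmap=FF..F......... | b=[4] c=[0, 1]
append(c, 3): bitmap=FFFFFF........ | b=[4] c=[0, 1, 2, 3, 5]
append(b, 3): bitmap=FFFFFFFFF..... | b=[4, 6, 7, 8] c=[0, 1, 2, 3, 5]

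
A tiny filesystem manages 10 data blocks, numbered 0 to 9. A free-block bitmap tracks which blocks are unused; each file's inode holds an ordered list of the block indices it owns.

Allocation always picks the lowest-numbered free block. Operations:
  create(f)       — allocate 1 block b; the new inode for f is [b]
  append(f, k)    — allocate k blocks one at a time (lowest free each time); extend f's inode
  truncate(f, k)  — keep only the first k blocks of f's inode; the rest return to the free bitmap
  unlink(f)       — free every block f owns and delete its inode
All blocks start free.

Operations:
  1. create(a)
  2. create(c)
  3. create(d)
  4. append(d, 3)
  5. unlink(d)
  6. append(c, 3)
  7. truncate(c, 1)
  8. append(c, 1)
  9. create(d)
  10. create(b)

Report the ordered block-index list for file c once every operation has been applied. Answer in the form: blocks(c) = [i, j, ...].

blocks(c) = [1, 2]

  1. create(a)  ⇒  F.........  {a→[0]}
  2. create(c)  ⇒  FF........  {a→[0]; c→[1]}
  3. create(d)  ⇒  FFF.......  {a→[0]; c→[1]; d→[2]}
  4. append(d, 3)  ⇒  FFFFFF....  {a→[0]; c→[1]; d→[2, 3, 4, 5]}
  5. unlink(d)  ⇒  FF........  {a→[0]; c→[1]}
  6. append(c, 3)  ⇒  FFFFF.....  {a→[0]; c→[1, 2, 3, 4]}
  7. truncate(c, 1)  ⇒  FF........  {a→[0]; c→[1]}
  8. append(c, 1)  ⇒  FFF.......  {a→[0]; c→[1, 2]}
  9. create(d)  ⇒  FFFF......  {a→[0]; c→[1, 2]; d→[3]}
  10. create(b)  ⇒  FFFFF.....  {a→[0]; b→[4]; c→[1, 2]; d→[3]}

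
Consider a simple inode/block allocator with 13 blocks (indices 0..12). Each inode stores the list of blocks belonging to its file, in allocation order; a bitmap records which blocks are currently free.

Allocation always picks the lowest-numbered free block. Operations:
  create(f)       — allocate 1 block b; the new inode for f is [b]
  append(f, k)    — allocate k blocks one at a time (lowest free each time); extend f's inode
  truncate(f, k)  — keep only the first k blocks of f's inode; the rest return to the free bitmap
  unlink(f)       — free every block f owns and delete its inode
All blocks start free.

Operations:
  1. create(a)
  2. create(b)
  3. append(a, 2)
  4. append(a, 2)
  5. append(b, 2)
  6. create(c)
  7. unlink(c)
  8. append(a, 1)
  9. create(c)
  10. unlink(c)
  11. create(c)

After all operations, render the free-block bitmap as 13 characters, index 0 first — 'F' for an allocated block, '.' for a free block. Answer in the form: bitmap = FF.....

bitmap = FFFFFFFFFF...

after create(a) → a:[0]  free=[F............]
after create(b) → a:[0], b:[1]  free=[FF...........]
after append(a, 2) → a:[0, 2, 3], b:[1]  free=[FFFF.........]
after append(a, 2) → a:[0, 2, 3, 4, 5], b:[1]  free=[FFFFFF.......]
after append(b, 2) → a:[0, 2, 3, 4, 5], b:[1, 6, 7]  free=[FFFFFFFF.....]
after create(c) → a:[0, 2, 3, 4, 5], b:[1, 6, 7], c:[8]  free=[FFFFFFFFF....]
after unlink(c) → a:[0, 2, 3, 4, 5], b:[1, 6, 7]  free=[FFFFFFFF.....]
after append(a, 1) → a:[0, 2, 3, 4, 5, 8], b:[1, 6, 7]  free=[FFFFFFFFF....]
after create(c) → a:[0, 2, 3, 4, 5, 8], b:[1, 6, 7], c:[9]  free=[FFFFFFFFFF...]
after unlink(c) → a:[0, 2, 3, 4, 5, 8], b:[1, 6, 7]  free=[FFFFFFFFF....]
after create(c) → a:[0, 2, 3, 4, 5, 8], b:[1, 6, 7], c:[9]  free=[FFFFFFFFFF...]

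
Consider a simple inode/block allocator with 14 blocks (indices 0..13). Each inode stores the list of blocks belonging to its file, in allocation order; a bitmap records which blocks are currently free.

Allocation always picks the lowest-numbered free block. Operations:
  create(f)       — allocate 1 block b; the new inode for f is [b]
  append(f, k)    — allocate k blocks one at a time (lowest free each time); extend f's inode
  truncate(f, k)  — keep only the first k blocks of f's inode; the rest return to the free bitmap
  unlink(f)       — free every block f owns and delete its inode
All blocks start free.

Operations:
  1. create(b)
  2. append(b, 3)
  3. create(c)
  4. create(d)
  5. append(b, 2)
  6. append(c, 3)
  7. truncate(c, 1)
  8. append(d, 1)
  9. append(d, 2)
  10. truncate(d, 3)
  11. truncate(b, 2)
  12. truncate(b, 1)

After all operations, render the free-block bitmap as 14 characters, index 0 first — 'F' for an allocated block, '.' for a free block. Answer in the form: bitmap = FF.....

bitmap = F...FF..FF....

  1. create(b)  ⇒  F.............  {b→[0]}
  2. append(b, 3)  ⇒  FFFF..........  {b→[0, 1, 2, 3]}
  3. create(c)  ⇒  FFFFF.........  {b→[0, 1, 2, 3]; c→[4]}
  4. create(d)  ⇒  FFFFFF........  {b→[0, 1, 2, 3]; c→[4]; d→[5]}
  5. append(b, 2)  ⇒  FFFFFFFF......  {b→[0, 1, 2, 3, 6, 7]; c→[4]; d→[5]}
  6. append(c, 3)  ⇒  FFFFFFFFFFF...  {b→[0, 1, 2, 3, 6, 7]; c→[4, 8, 9, 10]; d→[5]}
  7. truncate(c, 1)  ⇒  FFFFFFFF......  {b→[0, 1, 2, 3, 6, 7]; c→[4]; d→[5]}
  8. append(d, 1)  ⇒  FFFFFFFFF.....  {b→[0, 1, 2, 3, 6, 7]; c→[4]; d→[5, 8]}
  9. append(d, 2)  ⇒  FFFFFFFFFFF...  {b→[0, 1, 2, 3, 6, 7]; c→[4]; d→[5, 8, 9, 10]}
  10. truncate(d, 3)  ⇒  FFFFFFFFFF....  {b→[0, 1, 2, 3, 6, 7]; c→[4]; d→[5, 8, 9]}
  11. truncate(b, 2)  ⇒  FF..FF..FF....  {b→[0, 1]; c→[4]; d→[5, 8, 9]}
  12. truncate(b, 1)  ⇒  F...FF..FF....  {b→[0]; c→[4]; d→[5, 8, 9]}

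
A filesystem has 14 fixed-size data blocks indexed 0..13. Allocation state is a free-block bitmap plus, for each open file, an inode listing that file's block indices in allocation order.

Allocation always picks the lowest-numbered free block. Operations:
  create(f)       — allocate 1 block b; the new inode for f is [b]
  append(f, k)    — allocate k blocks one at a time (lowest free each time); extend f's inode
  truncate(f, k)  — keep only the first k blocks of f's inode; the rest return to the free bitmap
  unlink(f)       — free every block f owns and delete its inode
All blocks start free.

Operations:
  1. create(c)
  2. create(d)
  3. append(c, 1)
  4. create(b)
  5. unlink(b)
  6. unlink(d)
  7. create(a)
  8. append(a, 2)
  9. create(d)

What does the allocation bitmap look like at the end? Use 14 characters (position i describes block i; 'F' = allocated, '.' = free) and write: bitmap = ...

create(c): bitmap=F............. | c=[0]
create(d): bitmap=FF............ | c=[0] d=[1]
append(c, 1): bitmap=FFF........... | c=[0, 2] d=[1]
create(b): bitmap=FFFF.......... | b=[3] c=[0, 2] d=[1]
unlink(b): bitmap=FFF........... | c=[0, 2] d=[1]
unlink(d): bitmap=F.F........... | c=[0, 2]
create(a): bitmap=FFF........... | a=[1] c=[0, 2]
append(a, 2): bitmap=FFFFF......... | a=[1, 3, 4] c=[0, 2]
create(d): bitmap=FFFFFF........ | a=[1, 3, 4] c=[0, 2] d=[5]

bitmap = FFFFFF........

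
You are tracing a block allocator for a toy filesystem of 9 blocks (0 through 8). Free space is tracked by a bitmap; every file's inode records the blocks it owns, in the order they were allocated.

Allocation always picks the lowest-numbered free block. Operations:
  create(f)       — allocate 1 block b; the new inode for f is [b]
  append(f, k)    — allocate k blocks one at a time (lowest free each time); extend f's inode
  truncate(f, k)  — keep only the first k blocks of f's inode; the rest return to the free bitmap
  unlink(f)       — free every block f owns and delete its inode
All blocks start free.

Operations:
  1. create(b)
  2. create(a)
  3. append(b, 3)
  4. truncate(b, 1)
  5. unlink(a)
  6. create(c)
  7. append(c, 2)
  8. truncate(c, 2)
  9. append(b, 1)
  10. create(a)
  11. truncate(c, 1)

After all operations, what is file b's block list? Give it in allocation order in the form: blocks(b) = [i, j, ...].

after create(b) → b:[0]  free=[F........]
after create(a) → a:[1], b:[0]  free=[FF.......]
after append(b, 3) → a:[1], b:[0, 2, 3, 4]  free=[FFFFF....]
after truncate(b, 1) → a:[1], b:[0]  free=[FF.......]
after unlink(a) → b:[0]  free=[F........]
after create(c) → b:[0], c:[1]  free=[FF.......]
after append(c, 2) → b:[0], c:[1, 2, 3]  free=[FFFF.....]
after truncate(c, 2) → b:[0], c:[1, 2]  free=[FFF......]
after append(b, 1) → b:[0, 3], c:[1, 2]  free=[FFFF.....]
after create(a) → a:[4], b:[0, 3], c:[1, 2]  free=[FFFFF....]
after truncate(c, 1) → a:[4], b:[0, 3], c:[1]  free=[FF.FF....]

blocks(b) = [0, 3]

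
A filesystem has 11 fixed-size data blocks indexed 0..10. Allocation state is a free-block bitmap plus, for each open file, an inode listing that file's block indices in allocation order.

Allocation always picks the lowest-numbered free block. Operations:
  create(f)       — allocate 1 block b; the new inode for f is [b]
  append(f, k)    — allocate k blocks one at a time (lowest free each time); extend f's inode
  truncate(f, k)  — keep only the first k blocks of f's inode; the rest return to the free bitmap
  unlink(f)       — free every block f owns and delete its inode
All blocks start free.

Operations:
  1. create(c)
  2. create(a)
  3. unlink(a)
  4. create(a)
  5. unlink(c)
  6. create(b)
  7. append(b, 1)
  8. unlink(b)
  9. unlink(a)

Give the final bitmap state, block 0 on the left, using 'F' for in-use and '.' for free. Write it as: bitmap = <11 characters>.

bitmap = ...........

  1. create(c)  ⇒  F..........  {c→[0]}
  2. create(a)  ⇒  FF.........  {a→[1]; c→[0]}
  3. unlink(a)  ⇒  F..........  {c→[0]}
  4. create(a)  ⇒  FF.........  {a→[1]; c→[0]}
  5. unlink(c)  ⇒  .F.........  {a→[1]}
  6. create(b)  ⇒  FF.........  {a→[1]; b→[0]}
  7. append(b, 1)  ⇒  FFF........  {a→[1]; b→[0, 2]}
  8. unlink(b)  ⇒  .F.........  {a→[1]}
  9. unlink(a)  ⇒  ...........  {}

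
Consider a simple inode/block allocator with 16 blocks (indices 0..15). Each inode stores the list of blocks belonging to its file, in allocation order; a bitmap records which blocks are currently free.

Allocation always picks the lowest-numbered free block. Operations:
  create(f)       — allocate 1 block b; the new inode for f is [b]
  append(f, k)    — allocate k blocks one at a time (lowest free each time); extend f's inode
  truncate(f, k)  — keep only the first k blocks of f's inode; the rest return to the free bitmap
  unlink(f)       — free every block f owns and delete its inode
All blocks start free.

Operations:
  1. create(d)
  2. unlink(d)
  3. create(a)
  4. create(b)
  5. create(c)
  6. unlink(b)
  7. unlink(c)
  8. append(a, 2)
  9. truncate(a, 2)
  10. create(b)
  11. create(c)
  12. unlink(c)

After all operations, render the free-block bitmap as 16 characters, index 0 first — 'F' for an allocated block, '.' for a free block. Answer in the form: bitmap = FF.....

create(d): bitmap=F............... | d=[0]
unlink(d): bitmap=................ | 
create(a): bitmap=F............... | a=[0]
create(b): bitmap=FF.............. | a=[0] b=[1]
create(c): bitmap=FFF............. | a=[0] b=[1] c=[2]
unlink(b): bitmap=F.F............. | a=[0] c=[2]
unlink(c): bitmap=F............... | a=[0]
append(a, 2): bitmap=FFF............. | a=[0, 1, 2]
truncate(a, 2): bitmap=FF.............. | a=[0, 1]
create(b): bitmap=FFF............. | a=[0, 1] b=[2]
create(c): bitmap=FFFF............ | a=[0, 1] b=[2] c=[3]
unlink(c): bitmap=FFF............. | a=[0, 1] b=[2]

bitmap = FFF.............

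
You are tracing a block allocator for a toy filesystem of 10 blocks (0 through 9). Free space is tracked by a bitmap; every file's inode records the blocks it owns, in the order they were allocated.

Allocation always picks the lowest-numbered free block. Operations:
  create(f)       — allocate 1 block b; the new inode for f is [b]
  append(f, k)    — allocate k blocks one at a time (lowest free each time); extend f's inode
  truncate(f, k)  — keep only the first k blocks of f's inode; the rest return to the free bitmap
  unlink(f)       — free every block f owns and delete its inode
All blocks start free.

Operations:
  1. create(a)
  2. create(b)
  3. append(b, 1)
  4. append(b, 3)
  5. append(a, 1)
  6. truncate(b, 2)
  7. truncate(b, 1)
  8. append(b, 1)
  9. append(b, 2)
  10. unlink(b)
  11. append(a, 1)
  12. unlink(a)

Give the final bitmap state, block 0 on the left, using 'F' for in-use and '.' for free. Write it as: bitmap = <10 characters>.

bitmap = ..........

[1] create(a) — a=0 (map F.........)
[2] create(b) — a=0 b=1 (map FF........)
[3] append(b, 1) — a=0 b=1,2 (map FFF.......)
[4] append(b, 3) — a=0 b=1,2,3,4,5 (map FFFFFF....)
[5] append(a, 1) — a=0,6 b=1,2,3,4,5 (map FFFFFFF...)
[6] truncate(b, 2) — a=0,6 b=1,2 (map FFF...F...)
[7] truncate(b, 1) — a=0,6 b=1 (map FF....F...)
[8] append(b, 1) — a=0,6 b=1,2 (map FFF...F...)
[9] append(b, 2) — a=0,6 b=1,2,3,4 (map FFFFF.F...)
[10] unlink(b) — a=0,6 (map F.....F...)
[11] append(a, 1) — a=0,6,1 (map FF....F...)
[12] unlink(a) —  (map ..........)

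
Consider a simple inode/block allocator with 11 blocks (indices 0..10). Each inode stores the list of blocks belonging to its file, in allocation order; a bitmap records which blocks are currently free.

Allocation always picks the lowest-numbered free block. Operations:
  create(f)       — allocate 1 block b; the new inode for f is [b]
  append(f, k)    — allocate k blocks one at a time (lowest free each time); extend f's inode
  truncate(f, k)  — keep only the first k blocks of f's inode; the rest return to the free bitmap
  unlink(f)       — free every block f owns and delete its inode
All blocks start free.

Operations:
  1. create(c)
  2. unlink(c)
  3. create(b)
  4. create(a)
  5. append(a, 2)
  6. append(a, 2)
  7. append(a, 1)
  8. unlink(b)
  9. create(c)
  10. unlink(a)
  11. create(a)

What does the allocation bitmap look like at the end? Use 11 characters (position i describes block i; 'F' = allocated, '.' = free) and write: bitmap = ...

after create(c) → c:[0]  free=[F..........]
after unlink(c) →   free=[...........]
after create(b) → b:[0]  free=[F..........]
after create(a) → a:[1], b:[0]  free=[FF.........]
after append(a, 2) → a:[1, 2, 3], b:[0]  free=[FFFF.......]
after append(a, 2) → a:[1, 2, 3, 4, 5], b:[0]  free=[FFFFFF.....]
after append(a, 1) → a:[1, 2, 3, 4, 5, 6], b:[0]  free=[FFFFFFF....]
after unlink(b) → a:[1, 2, 3, 4, 5, 6]  free=[.FFFFFF....]
after create(c) → a:[1, 2, 3, 4, 5, 6], c:[0]  free=[FFFFFFF....]
after unlink(a) → c:[0]  free=[F..........]
after create(a) → a:[1], c:[0]  free=[FF.........]

bitmap = FF.........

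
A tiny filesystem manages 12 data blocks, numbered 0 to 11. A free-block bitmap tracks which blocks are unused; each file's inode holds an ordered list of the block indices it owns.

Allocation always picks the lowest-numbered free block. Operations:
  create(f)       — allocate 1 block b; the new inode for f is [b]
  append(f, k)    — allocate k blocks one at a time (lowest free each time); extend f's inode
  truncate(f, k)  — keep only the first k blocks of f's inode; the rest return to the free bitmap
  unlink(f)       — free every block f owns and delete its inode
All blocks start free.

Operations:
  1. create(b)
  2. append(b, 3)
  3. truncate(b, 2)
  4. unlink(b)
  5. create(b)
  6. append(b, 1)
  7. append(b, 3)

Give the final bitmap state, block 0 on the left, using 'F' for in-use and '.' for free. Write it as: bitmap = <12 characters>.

  1. create(b)  ⇒  F...........  {b→[0]}
  2. append(b, 3)  ⇒  FFFF........  {b→[0, 1, 2, 3]}
  3. truncate(b, 2)  ⇒  FF..........  {b→[0, 1]}
  4. unlink(b)  ⇒  ............  {}
  5. create(b)  ⇒  F...........  {b→[0]}
  6. append(b, 1)  ⇒  FF..........  {b→[0, 1]}
  7. append(b, 3)  ⇒  FFFFF.......  {b→[0, 1, 2, 3, 4]}

bitmap = FFFFF.......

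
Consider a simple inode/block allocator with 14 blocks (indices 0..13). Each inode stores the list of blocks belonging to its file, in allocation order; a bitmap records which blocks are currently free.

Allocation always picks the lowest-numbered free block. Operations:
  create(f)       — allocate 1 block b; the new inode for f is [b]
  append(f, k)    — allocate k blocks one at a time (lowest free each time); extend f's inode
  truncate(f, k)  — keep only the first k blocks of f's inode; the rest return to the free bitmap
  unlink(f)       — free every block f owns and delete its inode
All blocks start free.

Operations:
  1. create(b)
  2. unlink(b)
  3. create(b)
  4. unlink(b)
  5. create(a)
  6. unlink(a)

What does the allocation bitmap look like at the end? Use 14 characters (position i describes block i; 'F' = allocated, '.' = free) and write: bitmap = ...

  1. create(b)  ⇒  F.............  {b→[0]}
  2. unlink(b)  ⇒  ..............  {}
  3. create(b)  ⇒  F.............  {b→[0]}
  4. unlink(b)  ⇒  ..............  {}
  5. create(a)  ⇒  F.............  {a→[0]}
  6. unlink(a)  ⇒  ..............  {}

bitmap = ..............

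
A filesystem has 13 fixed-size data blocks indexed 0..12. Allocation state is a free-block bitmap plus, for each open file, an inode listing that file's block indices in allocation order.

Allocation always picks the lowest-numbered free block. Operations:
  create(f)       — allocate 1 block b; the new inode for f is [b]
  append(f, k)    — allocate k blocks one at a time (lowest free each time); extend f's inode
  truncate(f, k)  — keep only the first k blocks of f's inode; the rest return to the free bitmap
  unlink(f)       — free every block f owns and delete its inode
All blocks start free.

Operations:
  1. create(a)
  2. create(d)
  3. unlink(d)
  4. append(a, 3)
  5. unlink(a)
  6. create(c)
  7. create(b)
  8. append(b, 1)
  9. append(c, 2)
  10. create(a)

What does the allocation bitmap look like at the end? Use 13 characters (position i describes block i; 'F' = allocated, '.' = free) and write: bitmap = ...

  1. create(a)  ⇒  F............  {a→[0]}
  2. create(d)  ⇒  FF...........  {a→[0]; d→[1]}
  3. unlink(d)  ⇒  F............  {a→[0]}
  4. append(a, 3)  ⇒  FFFF.........  {a→[0, 1, 2, 3]}
  5. unlink(a)  ⇒  .............  {}
  6. create(c)  ⇒  F............  {c→[0]}
  7. create(b)  ⇒  FF...........  {b→[1]; c→[0]}
  8. append(b, 1)  ⇒  FFF..........  {b→[1, 2]; c→[0]}
  9. append(c, 2)  ⇒  FFFFF........  {b→[1, 2]; c→[0, 3, 4]}
  10. create(a)  ⇒  FFFFFF.......  {a→[5]; b→[1, 2]; c→[0, 3, 4]}

bitmap = FFFFFF.......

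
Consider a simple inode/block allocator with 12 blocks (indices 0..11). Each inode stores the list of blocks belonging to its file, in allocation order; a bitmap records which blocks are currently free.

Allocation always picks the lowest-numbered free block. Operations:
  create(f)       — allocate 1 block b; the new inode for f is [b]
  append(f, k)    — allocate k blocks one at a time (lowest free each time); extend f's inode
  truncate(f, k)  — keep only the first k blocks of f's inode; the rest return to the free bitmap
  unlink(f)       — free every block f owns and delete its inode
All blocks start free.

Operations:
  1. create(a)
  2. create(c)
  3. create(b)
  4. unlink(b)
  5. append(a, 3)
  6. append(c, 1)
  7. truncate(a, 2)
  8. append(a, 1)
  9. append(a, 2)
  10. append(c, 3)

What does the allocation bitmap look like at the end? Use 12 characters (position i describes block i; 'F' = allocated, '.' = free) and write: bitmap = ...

bitmap = FFFFFFFFFF..

  1. create(a)  ⇒  F...........  {a→[0]}
  2. create(c)  ⇒  FF..........  {a→[0]; c→[1]}
  3. create(b)  ⇒  FFF.........  {a→[0]; b→[2]; c→[1]}
  4. unlink(b)  ⇒  FF..........  {a→[0]; c→[1]}
  5. append(a, 3)  ⇒  FFFFF.......  {a→[0, 2, 3, 4]; c→[1]}
  6. append(c, 1)  ⇒  FFFFFF......  {a→[0, 2, 3, 4]; c→[1, 5]}
  7. truncate(a, 2)  ⇒  FFF..F......  {a→[0, 2]; c→[1, 5]}
  8. append(a, 1)  ⇒  FFFF.F......  {a→[0, 2, 3]; c→[1, 5]}
  9. append(a, 2)  ⇒  FFFFFFF.....  {a→[0, 2, 3, 4, 6]; c→[1, 5]}
  10. append(c, 3)  ⇒  FFFFFFFFFF..  {a→[0, 2, 3, 4, 6]; c→[1, 5, 7, 8, 9]}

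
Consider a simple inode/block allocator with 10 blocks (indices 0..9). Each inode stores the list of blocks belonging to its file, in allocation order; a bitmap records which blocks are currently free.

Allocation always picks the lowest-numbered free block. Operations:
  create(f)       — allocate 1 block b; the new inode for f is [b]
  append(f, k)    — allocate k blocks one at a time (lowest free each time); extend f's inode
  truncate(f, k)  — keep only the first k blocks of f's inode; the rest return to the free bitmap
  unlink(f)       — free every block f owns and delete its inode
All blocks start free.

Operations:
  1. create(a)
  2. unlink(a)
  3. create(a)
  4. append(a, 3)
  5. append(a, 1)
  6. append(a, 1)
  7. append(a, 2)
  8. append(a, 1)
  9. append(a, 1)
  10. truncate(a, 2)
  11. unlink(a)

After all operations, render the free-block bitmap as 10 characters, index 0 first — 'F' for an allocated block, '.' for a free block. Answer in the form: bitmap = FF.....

bitmap = ..........

  1. create(a)  ⇒  F.........  {a→[0]}
  2. unlink(a)  ⇒  ..........  {}
  3. create(a)  ⇒  F.........  {a→[0]}
  4. append(a, 3)  ⇒  FFFF......  {a→[0, 1, 2, 3]}
  5. append(a, 1)  ⇒  FFFFF.....  {a→[0, 1, 2, 3, 4]}
  6. append(a, 1)  ⇒  FFFFFF....  {a→[0, 1, 2, 3, 4, 5]}
  7. append(a, 2)  ⇒  FFFFFFFF..  {a→[0, 1, 2, 3, 4, 5, 6, 7]}
  8. append(a, 1)  ⇒  FFFFFFFFF.  {a→[0, 1, 2, 3, 4, 5, 6, 7, 8]}
  9. append(a, 1)  ⇒  FFFFFFFFFF  {a→[0, 1, 2, 3, 4, 5, 6, 7, 8, 9]}
  10. truncate(a, 2)  ⇒  FF........  {a→[0, 1]}
  11. unlink(a)  ⇒  ..........  {}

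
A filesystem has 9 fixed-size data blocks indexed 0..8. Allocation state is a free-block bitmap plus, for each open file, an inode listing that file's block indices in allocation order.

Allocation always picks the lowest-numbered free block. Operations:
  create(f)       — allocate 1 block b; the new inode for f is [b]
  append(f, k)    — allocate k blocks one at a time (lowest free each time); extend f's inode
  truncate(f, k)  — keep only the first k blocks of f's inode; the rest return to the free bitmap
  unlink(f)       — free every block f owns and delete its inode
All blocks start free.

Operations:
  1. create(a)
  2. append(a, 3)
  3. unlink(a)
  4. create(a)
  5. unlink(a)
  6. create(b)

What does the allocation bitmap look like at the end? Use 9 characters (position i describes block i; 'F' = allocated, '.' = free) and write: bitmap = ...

after create(a) → a:[0]  free=[F........]
after append(a, 3) → a:[0, 1, 2, 3]  free=[FFFF.....]
after unlink(a) →   free=[.........]
after create(a) → a:[0]  free=[F........]
after unlink(a) →   free=[.........]
after create(b) → b:[0]  free=[F........]

bitmap = F........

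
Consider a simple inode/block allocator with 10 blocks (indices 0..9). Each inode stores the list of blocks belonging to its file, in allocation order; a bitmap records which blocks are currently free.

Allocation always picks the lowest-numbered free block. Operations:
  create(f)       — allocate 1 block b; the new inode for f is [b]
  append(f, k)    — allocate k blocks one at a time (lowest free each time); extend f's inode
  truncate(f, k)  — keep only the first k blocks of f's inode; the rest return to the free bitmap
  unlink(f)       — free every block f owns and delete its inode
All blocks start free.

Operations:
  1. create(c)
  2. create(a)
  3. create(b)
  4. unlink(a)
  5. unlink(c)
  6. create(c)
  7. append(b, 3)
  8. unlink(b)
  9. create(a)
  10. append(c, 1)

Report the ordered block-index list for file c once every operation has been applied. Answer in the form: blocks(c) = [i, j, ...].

  1. create(c)  ⇒  F.........  {c→[0]}
  2. create(a)  ⇒  FF........  {a→[1]; c→[0]}
  3. create(b)  ⇒  FFF.......  {a→[1]; b→[2]; c→[0]}
  4. unlink(a)  ⇒  F.F.......  {b→[2]; c→[0]}
  5. unlink(c)  ⇒  ..F.......  {b→[2]}
  6. create(c)  ⇒  F.F.......  {b→[2]; c→[0]}
  7. append(b, 3)  ⇒  FFFFF.....  {b→[2, 1, 3, 4]; c→[0]}
  8. unlink(b)  ⇒  F.........  {c→[0]}
  9. create(a)  ⇒  FF........  {a→[1]; c→[0]}
  10. append(c, 1)  ⇒  FFF.......  {a→[1]; c→[0, 2]}

blocks(c) = [0, 2]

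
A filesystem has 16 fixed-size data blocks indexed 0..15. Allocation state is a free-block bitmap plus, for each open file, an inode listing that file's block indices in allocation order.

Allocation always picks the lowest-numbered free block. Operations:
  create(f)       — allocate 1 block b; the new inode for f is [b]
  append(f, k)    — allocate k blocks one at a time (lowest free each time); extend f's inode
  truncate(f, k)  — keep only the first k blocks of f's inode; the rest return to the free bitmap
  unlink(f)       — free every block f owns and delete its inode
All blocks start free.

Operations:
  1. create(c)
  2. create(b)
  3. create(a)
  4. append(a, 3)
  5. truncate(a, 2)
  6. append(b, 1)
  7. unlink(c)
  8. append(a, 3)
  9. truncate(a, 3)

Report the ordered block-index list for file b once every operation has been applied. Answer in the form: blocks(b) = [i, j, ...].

create(c): bitmap=F............... | c=[0]
create(b): bitmap=FF.............. | b=[1] c=[0]
create(a): bitmap=FFF............. | a=[2] b=[1] c=[0]
append(a, 3): bitmap=FFFFFF.......... | a=[2, 3, 4, 5] b=[1] c=[0]
truncate(a, 2): bitmap=FFFF............ | a=[2, 3] b=[1] c=[0]
append(b, 1): bitmap=FFFFF........... | a=[2, 3] b=[1, 4] c=[0]
unlink(c): bitmap=.FFFF........... | a=[2, 3] b=[1, 4]
append(a, 3): bitmap=FFFFFFF......... | a=[2, 3, 0, 5, 6] b=[1, 4]
truncate(a, 3): bitmap=FFFFF........... | a=[2, 3, 0] b=[1, 4]

blocks(b) = [1, 4]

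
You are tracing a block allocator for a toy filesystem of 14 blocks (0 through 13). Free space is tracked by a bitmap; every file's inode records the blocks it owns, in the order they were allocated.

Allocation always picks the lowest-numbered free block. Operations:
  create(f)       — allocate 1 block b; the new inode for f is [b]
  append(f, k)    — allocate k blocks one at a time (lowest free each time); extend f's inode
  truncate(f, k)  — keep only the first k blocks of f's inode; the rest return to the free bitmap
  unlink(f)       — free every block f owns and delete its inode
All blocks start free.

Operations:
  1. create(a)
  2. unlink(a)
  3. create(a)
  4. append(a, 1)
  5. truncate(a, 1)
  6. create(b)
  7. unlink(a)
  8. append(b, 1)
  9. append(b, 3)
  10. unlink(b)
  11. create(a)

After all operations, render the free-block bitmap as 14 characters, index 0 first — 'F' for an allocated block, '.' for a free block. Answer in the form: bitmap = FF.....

bitmap = F.............

  1. create(a)  ⇒  F.............  {a→[0]}
  2. unlink(a)  ⇒  ..............  {}
  3. create(a)  ⇒  F.............  {a→[0]}
  4. append(a, 1)  ⇒  FF............  {a→[0, 1]}
  5. truncate(a, 1)  ⇒  F.............  {a→[0]}
  6. create(b)  ⇒  FF............  {a→[0]; b→[1]}
  7. unlink(a)  ⇒  .F............  {b→[1]}
  8. append(b, 1)  ⇒  FF............  {b→[1, 0]}
  9. append(b, 3)  ⇒  FFFFF.........  {b→[1, 0, 2, 3, 4]}
  10. unlink(b)  ⇒  ..............  {}
  11. create(a)  ⇒  F.............  {a→[0]}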